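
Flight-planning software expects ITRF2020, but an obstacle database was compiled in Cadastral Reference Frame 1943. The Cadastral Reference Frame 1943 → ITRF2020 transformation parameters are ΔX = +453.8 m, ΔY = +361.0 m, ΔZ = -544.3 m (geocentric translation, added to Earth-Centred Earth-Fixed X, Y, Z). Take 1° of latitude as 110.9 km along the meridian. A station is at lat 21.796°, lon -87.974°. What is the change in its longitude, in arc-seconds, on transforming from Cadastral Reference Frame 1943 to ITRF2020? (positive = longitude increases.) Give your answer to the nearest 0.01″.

sin φ = 0.371303, cos φ = 0.928512, sin λ = -0.999375, cos λ = 0.035353.
East component: ΔE = −sin λ·ΔX + cos λ·ΔY = −(-0.999375)(453.8) + (0.035353)(361.0) = 466.28 m.
1° of latitude spans 110900 m; at latitude φ, 1° of longitude spans that × cos φ = 102972.0 m, so Δλ = 466.28 / 102972.0 × 3600 = 16.302″.

Δλ = 16.30″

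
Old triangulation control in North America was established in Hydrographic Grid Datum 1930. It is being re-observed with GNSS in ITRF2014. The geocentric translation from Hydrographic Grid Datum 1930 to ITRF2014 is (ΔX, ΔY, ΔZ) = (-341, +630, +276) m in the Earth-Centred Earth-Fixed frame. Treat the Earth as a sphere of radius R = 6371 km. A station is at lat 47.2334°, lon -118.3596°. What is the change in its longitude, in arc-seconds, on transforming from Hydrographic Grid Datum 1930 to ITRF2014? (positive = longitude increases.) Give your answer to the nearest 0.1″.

Δλ = -28.6″

sin φ = 0.734126, cos φ = 0.679013, sin λ = -0.879984, cos λ = -0.475004.
East component: ΔE = −sin λ·ΔX + cos λ·ΔY = −(-0.879984)(-341) + (-0.475004)(630) = -599.33 m.
1° of latitude spans πR/180 = 111195 m; at latitude φ, 1° of longitude spans that × cos φ = 75502.9 m, so Δλ = -599.33 / 75502.9 × 3600 = -28.576″.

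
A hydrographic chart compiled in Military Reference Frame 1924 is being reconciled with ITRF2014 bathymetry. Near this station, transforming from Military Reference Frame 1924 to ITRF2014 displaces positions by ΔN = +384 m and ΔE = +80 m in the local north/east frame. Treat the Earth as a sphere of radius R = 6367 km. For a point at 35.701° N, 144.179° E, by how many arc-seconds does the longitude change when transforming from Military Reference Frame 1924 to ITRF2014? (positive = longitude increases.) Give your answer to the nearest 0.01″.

At latitude 35.701°, cos φ = 0.812073.
One radian of longitude at latitude φ spans R cos φ, so Δλ = ΔE / (R cos φ) = 80.0 / (6367000 × 0.812073) = 1.5472e-05 rad = 3.191″.

Δλ = 3.19″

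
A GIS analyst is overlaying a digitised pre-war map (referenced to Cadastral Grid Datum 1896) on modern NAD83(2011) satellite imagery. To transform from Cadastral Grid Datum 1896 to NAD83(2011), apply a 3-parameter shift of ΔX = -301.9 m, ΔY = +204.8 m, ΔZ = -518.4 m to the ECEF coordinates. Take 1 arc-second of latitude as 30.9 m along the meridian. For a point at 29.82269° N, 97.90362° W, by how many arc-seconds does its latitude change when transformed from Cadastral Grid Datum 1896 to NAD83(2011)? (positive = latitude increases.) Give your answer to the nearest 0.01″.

sin φ = 0.497318, cos φ = 0.867569, sin λ = -0.990501, cos λ = -0.137507.
North component: ΔN = −sin φ cos λ·ΔX − sin φ sin λ·ΔY + cos φ·ΔZ = −(0.497318)(-0.137507)(-301.9) − (0.497318)(-0.990501)(204.8) + (0.867569)(-518.4) = -369.51 m.
1° of latitude spans 3600 × 30.90 = 111240 m, so Δφ = -369.51 / 111240 × 3600 = -11.958″.

Δφ = -11.96″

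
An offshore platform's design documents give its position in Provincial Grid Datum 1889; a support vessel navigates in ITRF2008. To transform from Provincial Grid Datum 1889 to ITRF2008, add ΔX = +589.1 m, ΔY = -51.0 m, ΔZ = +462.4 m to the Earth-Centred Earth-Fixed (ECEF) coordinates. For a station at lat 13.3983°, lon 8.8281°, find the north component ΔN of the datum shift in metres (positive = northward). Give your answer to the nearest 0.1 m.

ΔN = 316.7 m

The local north axis is (−sin φ cos λ, −sin φ sin λ, cos φ), giving ΔN = -134.889 + 1.814 + 449.815 = 316.74 m.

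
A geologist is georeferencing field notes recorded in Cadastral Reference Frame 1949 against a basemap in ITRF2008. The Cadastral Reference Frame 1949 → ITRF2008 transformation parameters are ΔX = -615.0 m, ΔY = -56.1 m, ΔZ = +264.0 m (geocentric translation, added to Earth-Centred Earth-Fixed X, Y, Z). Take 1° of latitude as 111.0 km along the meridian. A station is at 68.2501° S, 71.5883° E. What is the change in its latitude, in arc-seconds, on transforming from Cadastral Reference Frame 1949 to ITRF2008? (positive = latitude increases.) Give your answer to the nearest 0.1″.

sin φ = -0.928810, cos φ = 0.370556, sin λ = 0.948812, cos λ = 0.315843.
North component: ΔN = −sin φ cos λ·ΔX − sin φ sin λ·ΔY + cos φ·ΔZ = −(-0.928810)(0.315843)(-615.0) − (-0.928810)(0.948812)(-56.1) + (0.370556)(264.0) = -132.03 m.
1° of latitude spans 111000 m, so Δφ = -132.03 / 111000 × 3600 = -4.282″.

Δφ = -4.3″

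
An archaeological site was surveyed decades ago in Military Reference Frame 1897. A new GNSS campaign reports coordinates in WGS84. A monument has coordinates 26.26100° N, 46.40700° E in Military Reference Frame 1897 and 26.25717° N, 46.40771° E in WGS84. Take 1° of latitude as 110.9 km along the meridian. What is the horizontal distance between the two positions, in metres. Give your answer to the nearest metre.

Δφ = 26.25717° − 26.26100° = -0.00383°; Δλ = 46.40771° − 46.40700° = +0.00071°.
ΔN = Δφ × 110900 = -424.7 m; ΔE = Δλ × 110900 × cos(26.26100°) = +0.00071 × 110900 × 0.896788 = 70.6 m.
Distance = √(ΔE² + ΔN²) = √(70.6² + (-424.7)²) = 430.6 m.

431 m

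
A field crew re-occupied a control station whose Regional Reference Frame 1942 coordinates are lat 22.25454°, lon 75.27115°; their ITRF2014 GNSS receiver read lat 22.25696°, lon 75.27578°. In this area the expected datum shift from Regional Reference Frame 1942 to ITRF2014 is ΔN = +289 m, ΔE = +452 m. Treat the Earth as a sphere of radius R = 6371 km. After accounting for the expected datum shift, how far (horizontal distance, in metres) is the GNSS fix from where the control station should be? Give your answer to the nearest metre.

Observed coordinate differences: Δφ = +0.00242°, Δλ = +0.00463°.
Converting to metres (1° lat = 111195 m, cos φ = 0.925510): observed ΔN = 269.1 m, observed ΔE = 476.5 m.
Subtracting the expected shift leaves a residual of 269.1 − (289) = -19.9 m north and 476.5 − (452) = 24.5 m east.
Residual distance = √((-19.9)² + 24.5²) = 31.6 m.

32 m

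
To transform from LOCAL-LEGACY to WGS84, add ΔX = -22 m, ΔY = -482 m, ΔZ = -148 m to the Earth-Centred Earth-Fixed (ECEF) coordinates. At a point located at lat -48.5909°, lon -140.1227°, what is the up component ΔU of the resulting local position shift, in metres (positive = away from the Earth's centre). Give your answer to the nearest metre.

At φ = -48.5909°, λ = -140.1227°: sin φ = -0.750006, cos φ = 0.661431, sin λ = -0.641146, cos λ = -0.767419.
ΔU = cos φ cos λ·ΔX + cos φ sin λ·ΔY + sin φ·ΔZ = (0.661431)(-0.767419)(-22) + (0.661431)(-0.641146)(-482) + (-0.750006)(-148) = 326.57 m.

ΔU = 327 m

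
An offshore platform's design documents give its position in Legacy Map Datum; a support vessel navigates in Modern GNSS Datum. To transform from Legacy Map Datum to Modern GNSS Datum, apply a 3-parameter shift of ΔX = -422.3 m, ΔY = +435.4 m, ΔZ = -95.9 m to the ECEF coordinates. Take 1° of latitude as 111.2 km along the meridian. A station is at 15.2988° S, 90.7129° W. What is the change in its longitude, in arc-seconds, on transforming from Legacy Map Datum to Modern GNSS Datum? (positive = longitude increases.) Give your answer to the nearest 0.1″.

Δλ = -14.4″

sin φ = -0.263853, cos φ = 0.964563, sin λ = -0.999923, cos λ = -0.012442.
East component: ΔE = −sin λ·ΔX + cos λ·ΔY = −(-0.999923)(-422.3) + (-0.012442)(435.4) = -427.68 m.
1° of latitude spans 111200 m; at latitude φ, 1° of longitude spans that × cos φ = 107259.4 m, so Δλ = -427.68 / 107259.4 × 3600 = -14.355″.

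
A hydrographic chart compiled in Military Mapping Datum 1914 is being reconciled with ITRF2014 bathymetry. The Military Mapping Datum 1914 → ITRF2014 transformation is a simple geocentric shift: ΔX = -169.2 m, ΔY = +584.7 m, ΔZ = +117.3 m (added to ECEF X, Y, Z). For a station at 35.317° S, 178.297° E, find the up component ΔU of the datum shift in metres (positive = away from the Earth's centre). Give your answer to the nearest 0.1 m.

The local up (radial) axis is (cos φ cos λ, cos φ sin λ, sin φ), giving ΔU = 138.000 + 14.179 − 67.811 = 84.37 m.

ΔU = 84.4 m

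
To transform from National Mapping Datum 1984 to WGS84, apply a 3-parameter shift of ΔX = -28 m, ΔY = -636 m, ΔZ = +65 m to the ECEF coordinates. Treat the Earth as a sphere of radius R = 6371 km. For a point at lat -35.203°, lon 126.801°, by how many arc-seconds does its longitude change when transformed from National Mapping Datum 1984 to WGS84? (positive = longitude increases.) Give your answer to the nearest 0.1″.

sin φ = -0.576475, cos φ = 0.817115, sin λ = 0.800721, cos λ = -0.599038.
East component: ΔE = −sin λ·ΔX + cos λ·ΔY = −(0.800721)(-28) + (-0.599038)(-636) = 403.41 m.
1° of latitude spans πR/180 = 111195 m; at latitude φ, 1° of longitude spans that × cos φ = 90859.0 m, so Δλ = 403.41 / 90859.0 × 3600 = 15.984″.

Δλ = 16.0″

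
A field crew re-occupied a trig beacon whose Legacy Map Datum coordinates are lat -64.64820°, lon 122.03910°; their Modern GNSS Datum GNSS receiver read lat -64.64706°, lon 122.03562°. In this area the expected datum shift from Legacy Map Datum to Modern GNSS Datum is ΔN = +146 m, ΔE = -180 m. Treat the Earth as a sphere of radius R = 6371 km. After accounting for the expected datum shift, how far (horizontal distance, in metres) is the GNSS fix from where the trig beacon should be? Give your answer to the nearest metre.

Observed coordinate differences: Δφ = +0.00114°, Δλ = -0.00348°.
Converting to metres (1° lat = 111195 m, cos φ = 0.428175): observed ΔN = 126.8 m, observed ΔE = -165.7 m.
Subtracting the expected shift leaves a residual of 126.8 − (146) = -19.2 m north and -165.7 − (-180) = 14.3 m east.
Residual distance = √((-19.2)² + 14.3²) = 24.0 m.

24 m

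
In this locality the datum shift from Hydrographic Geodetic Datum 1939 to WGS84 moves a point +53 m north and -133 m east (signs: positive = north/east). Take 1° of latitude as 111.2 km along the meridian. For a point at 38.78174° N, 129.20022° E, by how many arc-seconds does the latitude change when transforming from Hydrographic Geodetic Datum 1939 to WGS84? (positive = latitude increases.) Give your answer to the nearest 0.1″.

Δφ = 1.7″

1° of latitude = 111.2 km, so Δφ = 53.0 / 111200 = 0.0004766° = 1.716″.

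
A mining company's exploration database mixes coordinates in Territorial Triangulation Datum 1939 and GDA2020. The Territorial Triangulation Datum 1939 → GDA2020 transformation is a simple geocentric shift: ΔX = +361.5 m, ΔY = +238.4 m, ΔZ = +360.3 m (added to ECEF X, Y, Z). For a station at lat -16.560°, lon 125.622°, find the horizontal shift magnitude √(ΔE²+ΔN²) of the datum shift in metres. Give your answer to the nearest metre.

The local east axis at (φ, λ) is (−sin λ, cos λ, 0), so ΔE = −sin(125.622°)·361.5 + cos(125.622°)·238.4 = -432.71 m.
The local north axis is (−sin φ cos λ, −sin φ sin λ, cos φ), giving ΔN = -60.011 + 55.234 + 345.355 = 340.58 m.
Horizontal magnitude = √(ΔE² + ΔN²) = √((-432.71)² + 340.58²) = 550.66 m.

551 m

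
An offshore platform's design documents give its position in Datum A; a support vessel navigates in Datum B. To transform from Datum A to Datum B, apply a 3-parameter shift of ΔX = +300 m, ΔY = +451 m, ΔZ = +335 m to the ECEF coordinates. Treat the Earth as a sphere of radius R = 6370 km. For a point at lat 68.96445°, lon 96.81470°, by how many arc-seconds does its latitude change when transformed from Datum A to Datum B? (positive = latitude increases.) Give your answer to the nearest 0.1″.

Δφ = -8.6″

sin φ = 0.933358, cos φ = 0.358947, sin λ = 0.992935, cos λ = -0.118659.
North component: ΔN = −sin φ cos λ·ΔX − sin φ sin λ·ΔY + cos φ·ΔZ = −(0.933358)(-0.118659)(300) − (0.933358)(0.992935)(451) + (0.358947)(335) = -264.50 m.
1° of latitude spans πR/180 = 111177 m, so Δφ = -264.50 / 111177 × 3600 = -8.565″.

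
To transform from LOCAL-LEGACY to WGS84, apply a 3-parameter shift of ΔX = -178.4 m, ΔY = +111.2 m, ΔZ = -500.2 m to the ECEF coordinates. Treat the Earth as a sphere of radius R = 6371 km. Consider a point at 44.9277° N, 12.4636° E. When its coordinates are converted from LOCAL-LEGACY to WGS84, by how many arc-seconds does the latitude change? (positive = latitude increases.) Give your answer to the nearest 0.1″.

Δφ = -8.0″

sin φ = 0.706214, cos φ = 0.707998, sin λ = 0.215819, cos λ = 0.976433.
North component: ΔN = −sin φ cos λ·ΔX − sin φ sin λ·ΔY + cos φ·ΔZ = −(0.706214)(0.976433)(-178.4) − (0.706214)(0.215819)(111.2) + (0.707998)(-500.2) = -248.07 m.
1° of latitude spans πR/180 = 111195 m, so Δφ = -248.07 / 111195 × 3600 = -8.031″.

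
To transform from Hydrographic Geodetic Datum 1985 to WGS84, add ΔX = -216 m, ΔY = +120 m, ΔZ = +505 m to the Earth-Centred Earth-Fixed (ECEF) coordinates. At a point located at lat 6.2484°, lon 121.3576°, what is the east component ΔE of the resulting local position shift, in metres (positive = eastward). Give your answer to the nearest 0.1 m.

At φ = 6.2484°, λ = 121.3576°: sin φ = 0.108839, cos φ = 0.994059, sin λ = 0.853936, cos λ = -0.520378.
ΔE = −sin λ·ΔX + cos λ·ΔY = −(0.853936)·(-216) + (-0.520378)·(120) = 122.00 m.

ΔE = 122.0 m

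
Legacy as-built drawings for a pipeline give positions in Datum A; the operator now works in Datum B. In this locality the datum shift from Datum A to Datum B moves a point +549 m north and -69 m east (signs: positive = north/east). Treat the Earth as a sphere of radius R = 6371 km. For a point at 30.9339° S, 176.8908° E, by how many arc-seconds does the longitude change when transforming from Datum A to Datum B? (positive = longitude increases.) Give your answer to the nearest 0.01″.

At latitude -30.9339°, cos φ = 0.857761.
One radian of longitude at latitude φ spans R cos φ, so Δλ = ΔE / (R cos φ) = -69.0 / (6371000 × 0.857761) = -1.2626e-05 rad = -2.604″.

Δλ = -2.60″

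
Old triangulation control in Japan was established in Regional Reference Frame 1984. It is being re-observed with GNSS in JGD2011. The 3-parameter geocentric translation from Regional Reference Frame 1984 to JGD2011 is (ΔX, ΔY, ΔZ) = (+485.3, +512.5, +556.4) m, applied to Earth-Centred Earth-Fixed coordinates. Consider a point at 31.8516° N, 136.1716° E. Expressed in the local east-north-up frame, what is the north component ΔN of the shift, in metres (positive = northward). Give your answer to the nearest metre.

ΔN = 470 m

At φ = 31.8516°, λ = 136.1716°: sin φ = 0.527721, cos φ = 0.849418, sin λ = 0.692501, cos λ = -0.721417.
ΔN = −sin φ cos λ·ΔX − sin φ sin λ·ΔY + cos φ·ΔZ = −(0.527721)(-0.721417)(485.3) − (0.527721)(0.692501)(512.5) + (0.849418)(556.4) = 470.08 m.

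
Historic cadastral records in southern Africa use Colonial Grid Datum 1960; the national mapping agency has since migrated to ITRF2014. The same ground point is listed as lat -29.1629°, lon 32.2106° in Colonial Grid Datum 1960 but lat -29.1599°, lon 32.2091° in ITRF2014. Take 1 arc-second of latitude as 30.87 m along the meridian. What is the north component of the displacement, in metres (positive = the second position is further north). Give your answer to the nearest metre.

Δφ = -29.1599° − -29.1629° = +0.0030°; Δλ = 32.2091° − 32.2106° = -0.0015°.
1° of latitude = 3600 × 30.87 = 111132 m.
ΔN = Δφ × 111132 = 333.4 m; ΔE = Δλ × 111132 × cos(-29.1629°) = -0.0015 × 111132 × 0.873238 = -145.6 m.

ΔN = 333 m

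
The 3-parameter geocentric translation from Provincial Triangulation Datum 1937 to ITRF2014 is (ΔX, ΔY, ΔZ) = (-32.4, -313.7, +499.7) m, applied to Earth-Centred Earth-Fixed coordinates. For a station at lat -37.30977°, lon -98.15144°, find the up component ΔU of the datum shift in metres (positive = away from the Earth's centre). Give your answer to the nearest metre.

ΔU = -52 m

The local up (radial) axis is (cos φ cos λ, cos φ sin λ, sin φ), giving ΔU = 3.654 + 246.987 − 302.880 = -52.24 m.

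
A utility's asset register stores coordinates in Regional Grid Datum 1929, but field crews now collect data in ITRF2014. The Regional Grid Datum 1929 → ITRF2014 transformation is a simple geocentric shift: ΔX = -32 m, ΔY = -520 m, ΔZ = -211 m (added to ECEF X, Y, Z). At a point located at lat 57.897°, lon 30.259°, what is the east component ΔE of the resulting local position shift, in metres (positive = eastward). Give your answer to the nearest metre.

ΔE = -433 m

The local east axis at (φ, λ) is (−sin λ, cos λ, 0), so ΔE = −sin(30.259°)·(-32) + cos(30.259°)·(-520) = -433.03 m.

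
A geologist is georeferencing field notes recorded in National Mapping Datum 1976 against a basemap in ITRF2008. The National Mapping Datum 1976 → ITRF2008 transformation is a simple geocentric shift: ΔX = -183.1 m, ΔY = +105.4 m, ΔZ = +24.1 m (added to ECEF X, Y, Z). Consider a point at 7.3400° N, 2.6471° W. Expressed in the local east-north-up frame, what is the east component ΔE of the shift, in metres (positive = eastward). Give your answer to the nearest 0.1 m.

ΔE = 96.8 m

At φ = 7.3400°, λ = -2.6471°: sin φ = 0.127757, cos φ = 0.991805, sin λ = -0.046184, cos λ = 0.998933.
ΔE = −sin λ·ΔX + cos λ·ΔY = −(-0.046184)·(-183.1) + (0.998933)·(105.4) = 96.83 m.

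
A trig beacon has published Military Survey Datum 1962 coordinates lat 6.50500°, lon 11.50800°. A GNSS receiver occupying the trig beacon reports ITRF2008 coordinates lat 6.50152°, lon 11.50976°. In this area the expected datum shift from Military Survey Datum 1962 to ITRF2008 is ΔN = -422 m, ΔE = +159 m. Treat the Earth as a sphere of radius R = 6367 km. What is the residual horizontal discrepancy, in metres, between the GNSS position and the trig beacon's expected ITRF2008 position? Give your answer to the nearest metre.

Observed coordinate differences: Δφ = -0.00348°, Δλ = +0.00176°.
Converting to metres (1° lat = 111125 m, cos φ = 0.993562): observed ΔN = -386.7 m, observed ΔE = 194.3 m.
Subtracting the expected shift leaves a residual of -386.7 − (-422) = 35.3 m north and 194.3 − (159) = 35.3 m east.
Residual distance = √(35.3² + 35.3²) = 49.9 m.

50 m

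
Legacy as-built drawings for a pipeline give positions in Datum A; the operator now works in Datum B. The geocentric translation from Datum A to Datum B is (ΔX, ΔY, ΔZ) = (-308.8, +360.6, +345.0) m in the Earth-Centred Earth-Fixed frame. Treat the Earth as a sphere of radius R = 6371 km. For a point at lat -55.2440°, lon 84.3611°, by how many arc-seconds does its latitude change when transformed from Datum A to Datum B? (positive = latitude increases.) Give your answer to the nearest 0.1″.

Δφ = 15.1″

sin φ = -0.821587, cos φ = 0.570083, sin λ = 0.995161, cos λ = 0.098259.
North component: ΔN = −sin φ cos λ·ΔX − sin φ sin λ·ΔY + cos φ·ΔZ = −(-0.821587)(0.098259)(-308.8) − (-0.821587)(0.995161)(360.6) + (0.570083)(345.0) = 466.58 m.
1° of latitude spans πR/180 = 111195 m, so Δφ = 466.58 / 111195 × 3600 = 15.106″.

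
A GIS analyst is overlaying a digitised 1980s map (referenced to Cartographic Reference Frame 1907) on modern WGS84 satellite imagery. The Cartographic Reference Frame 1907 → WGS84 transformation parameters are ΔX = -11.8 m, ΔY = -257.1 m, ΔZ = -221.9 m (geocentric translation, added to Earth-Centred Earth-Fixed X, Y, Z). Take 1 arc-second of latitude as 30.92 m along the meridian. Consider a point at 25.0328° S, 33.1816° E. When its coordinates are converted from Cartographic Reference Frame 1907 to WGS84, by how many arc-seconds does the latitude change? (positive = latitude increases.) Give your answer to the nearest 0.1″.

Δφ = -8.6″

sin φ = -0.423137, cos φ = 0.906066, sin λ = 0.547294, cos λ = 0.836940.
North component: ΔN = −sin φ cos λ·ΔX − sin φ sin λ·ΔY + cos φ·ΔZ = −(-0.423137)(0.836940)(-11.8) − (-0.423137)(0.547294)(-257.1) + (0.906066)(-221.9) = -264.77 m.
1° of latitude spans 3600 × 30.92 = 111312 m, so Δφ = -264.77 / 111312 × 3600 = -8.563″.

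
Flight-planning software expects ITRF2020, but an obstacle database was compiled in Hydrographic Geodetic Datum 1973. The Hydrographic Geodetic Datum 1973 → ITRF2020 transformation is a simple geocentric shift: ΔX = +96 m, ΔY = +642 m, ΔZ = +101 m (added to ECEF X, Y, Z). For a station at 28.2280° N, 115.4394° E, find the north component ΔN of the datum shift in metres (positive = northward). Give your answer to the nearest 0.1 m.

ΔN = -165.7 m

At φ = 28.2280°, λ = 115.4394°: sin φ = 0.472981, cos φ = 0.881072, sin λ = 0.903040, cos λ = -0.429556.
ΔN = −sin φ cos λ·ΔX − sin φ sin λ·ΔY + cos φ·ΔZ = −(0.472981)(-0.429556)(96) − (0.472981)(0.903040)(642) + (0.881072)(101) = -165.72 m.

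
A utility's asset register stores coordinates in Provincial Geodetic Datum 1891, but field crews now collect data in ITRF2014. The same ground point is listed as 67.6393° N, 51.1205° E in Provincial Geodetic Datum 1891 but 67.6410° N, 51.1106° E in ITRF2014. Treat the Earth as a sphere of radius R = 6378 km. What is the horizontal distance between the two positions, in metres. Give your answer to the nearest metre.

460 m

Δφ = 67.6410° − 67.6393° = +0.0017°; Δλ = 51.1106° − 51.1205° = -0.0099°.
1° along a meridian = πR/180 = 111317 m.
ΔN = Δφ × 111317 = 189.2 m; ΔE = Δλ × 111317 × cos(67.6393°) = -0.0099 × 111317 × 0.380436 = -419.3 m.
Distance = √(ΔE² + ΔN²) = √((-419.3)² + 189.2²) = 460.0 m.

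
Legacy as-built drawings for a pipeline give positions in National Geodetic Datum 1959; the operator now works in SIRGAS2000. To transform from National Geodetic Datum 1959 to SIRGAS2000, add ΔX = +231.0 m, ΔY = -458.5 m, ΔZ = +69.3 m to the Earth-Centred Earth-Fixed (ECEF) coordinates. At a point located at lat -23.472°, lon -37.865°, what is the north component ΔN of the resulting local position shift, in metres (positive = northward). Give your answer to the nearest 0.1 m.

ΔN = 248.3 m

At φ = -23.472°, λ = -37.865°: sin φ = -0.398301, cos φ = 0.917255, sin λ = -0.613803, cos λ = 0.789459.
ΔN = −sin φ cos λ·ΔX − sin φ sin λ·ΔY + cos φ·ΔZ = −(-0.398301)(0.789459)(231.0) − (-0.398301)(-0.613803)(-458.5) + (0.917255)(69.3) = 248.30 m.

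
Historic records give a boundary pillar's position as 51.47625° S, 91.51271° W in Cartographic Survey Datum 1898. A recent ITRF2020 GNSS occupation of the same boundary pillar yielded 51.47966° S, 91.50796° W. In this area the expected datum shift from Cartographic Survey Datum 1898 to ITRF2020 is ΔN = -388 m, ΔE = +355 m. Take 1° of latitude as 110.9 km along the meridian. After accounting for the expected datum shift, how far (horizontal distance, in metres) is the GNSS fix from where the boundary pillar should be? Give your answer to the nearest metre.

Observed coordinate differences: Δφ = -0.00341°, Δλ = +0.00475°.
Converting to metres (1° lat = 110900 m, cos φ = 0.622839): observed ΔN = -378.2 m, observed ΔE = 328.1 m.
Subtracting the expected shift leaves a residual of -378.2 − (-388) = 9.8 m north and 328.1 − (355) = -26.9 m east.
Residual distance = √(9.8² + (-26.9)²) = 28.6 m.

29 m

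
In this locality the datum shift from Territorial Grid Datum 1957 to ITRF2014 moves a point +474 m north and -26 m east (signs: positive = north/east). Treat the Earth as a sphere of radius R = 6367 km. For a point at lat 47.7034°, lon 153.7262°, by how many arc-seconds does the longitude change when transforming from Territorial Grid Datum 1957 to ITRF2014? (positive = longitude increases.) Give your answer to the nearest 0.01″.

Δλ = -1.25″

At latitude 47.7034°, cos φ = 0.672969.
One radian of longitude at latitude φ spans R cos φ, so Δλ = ΔE / (R cos φ) = -26.0 / (6367000 × 0.672969) = -6.0680e-06 rad = -1.252″.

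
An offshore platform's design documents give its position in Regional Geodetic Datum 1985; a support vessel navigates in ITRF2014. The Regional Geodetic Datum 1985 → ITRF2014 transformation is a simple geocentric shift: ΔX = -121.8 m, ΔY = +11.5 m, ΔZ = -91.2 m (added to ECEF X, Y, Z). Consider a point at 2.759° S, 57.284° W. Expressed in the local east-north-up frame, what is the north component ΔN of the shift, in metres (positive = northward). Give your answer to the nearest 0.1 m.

At φ = -2.759°, λ = -57.284°: sin φ = -0.048135, cos φ = 0.998841, sin λ = -0.841360, cos λ = 0.540475.
ΔN = −sin φ cos λ·ΔX − sin φ sin λ·ΔY + cos φ·ΔZ = −(-0.048135)(0.540475)(-121.8) − (-0.048135)(-0.841360)(11.5) + (0.998841)(-91.2) = -94.73 m.

ΔN = -94.7 m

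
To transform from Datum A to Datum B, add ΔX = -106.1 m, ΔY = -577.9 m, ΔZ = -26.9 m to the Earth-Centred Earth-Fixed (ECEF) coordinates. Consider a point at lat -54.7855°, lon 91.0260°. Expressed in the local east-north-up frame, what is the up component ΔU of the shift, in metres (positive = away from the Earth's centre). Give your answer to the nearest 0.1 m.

The local up (radial) axis is (cos φ cos λ, cos φ sin λ, sin φ), giving ΔU = 1.096 − 333.186 + 21.977 = -310.11 m.

ΔU = -310.1 m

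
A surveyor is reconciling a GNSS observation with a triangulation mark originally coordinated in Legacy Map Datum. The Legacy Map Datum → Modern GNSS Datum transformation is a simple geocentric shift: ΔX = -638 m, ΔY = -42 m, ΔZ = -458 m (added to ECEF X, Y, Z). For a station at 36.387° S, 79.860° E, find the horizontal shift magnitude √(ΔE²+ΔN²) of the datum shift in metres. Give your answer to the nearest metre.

The local east axis at (φ, λ) is (−sin λ, cos λ, 0), so ΔE = −sin(79.860°)·(-638) + cos(79.860°)·(-42) = 620.64 m.
The local north axis is (−sin φ cos λ, −sin φ sin λ, cos φ), giving ΔN = -66.634 − 24.527 − 368.703 = -459.86 m.
Horizontal magnitude = √(ΔE² + ΔN²) = √(620.64² + (-459.86)²) = 772.44 m.

772 m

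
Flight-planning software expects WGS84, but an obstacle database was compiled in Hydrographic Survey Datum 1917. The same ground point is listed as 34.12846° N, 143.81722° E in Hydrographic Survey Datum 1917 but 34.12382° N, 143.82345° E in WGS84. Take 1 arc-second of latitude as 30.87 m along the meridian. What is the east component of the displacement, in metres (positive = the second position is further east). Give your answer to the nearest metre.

ΔE = 573 m

Δφ = 34.12382° − 34.12846° = -0.00464°; Δλ = 143.82345° − 143.81722° = +0.00623°.
1° of latitude = 3600 × 30.87 = 111132 m.
ΔN = Δφ × 111132 = -515.7 m; ΔE = Δλ × 111132 × cos(34.12846°) = +0.00623 × 111132 × 0.827782 = 573.1 m.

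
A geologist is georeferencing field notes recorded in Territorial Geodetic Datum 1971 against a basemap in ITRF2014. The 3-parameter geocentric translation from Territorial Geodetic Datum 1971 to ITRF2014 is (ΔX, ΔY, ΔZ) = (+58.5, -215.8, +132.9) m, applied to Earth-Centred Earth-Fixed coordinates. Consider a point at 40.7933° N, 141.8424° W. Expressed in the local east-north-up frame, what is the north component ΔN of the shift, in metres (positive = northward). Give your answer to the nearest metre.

ΔN = 44 m

The local north axis is (−sin φ cos λ, −sin φ sin λ, cos φ), giving ΔN = 30.053 − 87.107 + 100.615 = 43.56 m.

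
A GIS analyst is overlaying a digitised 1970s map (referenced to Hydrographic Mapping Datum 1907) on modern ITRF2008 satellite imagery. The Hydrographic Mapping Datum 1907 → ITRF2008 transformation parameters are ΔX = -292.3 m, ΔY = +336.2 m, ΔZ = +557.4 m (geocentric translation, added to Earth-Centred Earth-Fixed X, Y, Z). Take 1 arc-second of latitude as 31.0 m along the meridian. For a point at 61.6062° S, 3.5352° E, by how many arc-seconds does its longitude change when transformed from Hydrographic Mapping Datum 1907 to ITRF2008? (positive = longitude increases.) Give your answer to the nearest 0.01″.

sin φ = -0.879700, cos φ = 0.475529, sin λ = 0.061662, cos λ = 0.998097.
East component: ΔE = −sin λ·ΔX + cos λ·ΔY = −(0.061662)(-292.3) + (0.998097)(336.2) = 353.58 m.
1° of latitude spans 3600 × 31.00 = 111600 m; at latitude φ, 1° of longitude spans that × cos φ = 53069.0 m, so Δλ = 353.58 / 53069.0 × 3600 = 23.986″.

Δλ = 23.99″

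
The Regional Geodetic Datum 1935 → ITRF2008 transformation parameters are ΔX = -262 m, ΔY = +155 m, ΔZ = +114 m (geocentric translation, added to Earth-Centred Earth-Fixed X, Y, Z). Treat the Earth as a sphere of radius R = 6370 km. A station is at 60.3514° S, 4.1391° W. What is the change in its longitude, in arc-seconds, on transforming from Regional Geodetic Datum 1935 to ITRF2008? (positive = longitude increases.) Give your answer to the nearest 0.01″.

Δλ = 8.88″

sin φ = -0.869076, cos φ = 0.494679, sin λ = -0.072178, cos λ = 0.997392.
East component: ΔE = −sin λ·ΔX + cos λ·ΔY = −(-0.072178)(-262) + (0.997392)(155) = 135.69 m.
1° of latitude spans πR/180 = 111177 m; at latitude φ, 1° of longitude spans that × cos φ = 54997.2 m, so Δλ = 135.69 / 54997.2 × 3600 = 8.882″.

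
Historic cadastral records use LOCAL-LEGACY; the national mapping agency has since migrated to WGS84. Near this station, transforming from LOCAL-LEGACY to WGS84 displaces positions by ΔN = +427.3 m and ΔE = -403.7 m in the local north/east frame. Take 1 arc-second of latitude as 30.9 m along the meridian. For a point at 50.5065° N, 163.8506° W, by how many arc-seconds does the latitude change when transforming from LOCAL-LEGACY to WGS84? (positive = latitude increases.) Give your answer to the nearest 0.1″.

1″ of latitude = 30.90 m, so Δφ = 427.3 / 30.90 = 13.828″.

Δφ = 13.8″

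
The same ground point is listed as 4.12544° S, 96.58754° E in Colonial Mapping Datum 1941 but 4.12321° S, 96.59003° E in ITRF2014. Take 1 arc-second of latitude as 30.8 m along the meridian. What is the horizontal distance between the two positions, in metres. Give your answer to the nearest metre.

370 m

Δφ = -4.12321° − -4.12544° = +0.00223°; Δλ = 96.59003° − 96.58754° = +0.00249°.
1° of latitude = 3600 × 30.80 = 110880 m.
ΔN = Δφ × 110880 = 247.3 m; ΔE = Δλ × 110880 × cos(-4.12544°) = +0.00249 × 110880 × 0.997409 = 275.4 m.
Distance = √(ΔE² + ΔN²) = √(275.4² + 247.3²) = 370.1 m.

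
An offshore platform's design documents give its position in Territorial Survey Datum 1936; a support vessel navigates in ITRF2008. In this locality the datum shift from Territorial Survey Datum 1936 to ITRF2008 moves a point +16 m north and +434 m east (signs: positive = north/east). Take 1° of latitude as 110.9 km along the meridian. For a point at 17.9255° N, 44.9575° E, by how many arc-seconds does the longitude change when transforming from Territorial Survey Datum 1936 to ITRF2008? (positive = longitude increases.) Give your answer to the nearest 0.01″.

Δλ = 14.81″

At latitude 17.9255°, cos φ = 0.951458.
1° of longitude at this latitude = 110.9 × cos φ = 105.52 km, so Δλ = 434.0 / 105516.6 = 0.0041131° = 14.807″.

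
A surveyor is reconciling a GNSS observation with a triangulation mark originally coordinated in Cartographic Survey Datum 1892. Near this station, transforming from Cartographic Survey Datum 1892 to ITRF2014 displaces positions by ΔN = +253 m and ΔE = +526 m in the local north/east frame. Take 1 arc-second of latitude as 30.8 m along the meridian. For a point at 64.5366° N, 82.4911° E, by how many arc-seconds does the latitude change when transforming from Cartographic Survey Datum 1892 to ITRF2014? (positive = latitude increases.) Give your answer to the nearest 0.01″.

Δφ = 8.21″

1″ of latitude = 30.80 m, so Δφ = 253.0 / 30.80 = 8.214″.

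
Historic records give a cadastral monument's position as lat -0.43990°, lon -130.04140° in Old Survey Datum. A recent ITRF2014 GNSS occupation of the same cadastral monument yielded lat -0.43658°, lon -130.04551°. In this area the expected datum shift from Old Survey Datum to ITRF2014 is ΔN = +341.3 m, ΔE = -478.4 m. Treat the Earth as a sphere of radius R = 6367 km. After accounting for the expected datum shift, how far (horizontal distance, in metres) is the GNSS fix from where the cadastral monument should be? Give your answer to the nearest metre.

35 m

Observed coordinate differences: Δφ = +0.00332°, Δλ = -0.00411°.
Converting to metres (1° lat = 111125 m, cos φ = 0.999971): observed ΔN = 368.9 m, observed ΔE = -456.7 m.
Subtracting the expected shift leaves a residual of 368.9 − (341.3) = 27.6 m north and -456.7 − (-478.4) = 21.7 m east.
Residual distance = √(27.6² + 21.7²) = 35.1 m.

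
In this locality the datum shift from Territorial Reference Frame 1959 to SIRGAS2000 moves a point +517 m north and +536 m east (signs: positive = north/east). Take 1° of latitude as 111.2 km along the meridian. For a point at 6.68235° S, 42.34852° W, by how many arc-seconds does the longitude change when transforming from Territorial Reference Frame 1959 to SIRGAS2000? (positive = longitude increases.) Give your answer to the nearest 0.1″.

Δλ = 17.5″

At latitude -6.68235°, cos φ = 0.993207.
1° of longitude at this latitude = 111.2 × cos φ = 110.44 km, so Δλ = 536.0 / 110444.6 = 0.0048531° = 17.471″.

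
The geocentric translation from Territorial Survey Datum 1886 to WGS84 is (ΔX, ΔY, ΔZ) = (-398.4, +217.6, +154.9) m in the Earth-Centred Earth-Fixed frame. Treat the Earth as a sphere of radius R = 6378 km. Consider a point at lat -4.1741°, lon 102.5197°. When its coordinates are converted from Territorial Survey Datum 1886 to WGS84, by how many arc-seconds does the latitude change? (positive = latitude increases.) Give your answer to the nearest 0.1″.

Δφ = 5.7″

sin φ = -0.072787, cos φ = 0.997347, sin λ = 0.976222, cos λ = -0.216775.
North component: ΔN = −sin φ cos λ·ΔX − sin φ sin λ·ΔY + cos φ·ΔZ = −(-0.072787)(-0.216775)(-398.4) − (-0.072787)(0.976222)(217.6) + (0.997347)(154.9) = 176.24 m.
1° of latitude spans πR/180 = 111317 m, so Δφ = 176.24 / 111317 × 3600 = 5.700″.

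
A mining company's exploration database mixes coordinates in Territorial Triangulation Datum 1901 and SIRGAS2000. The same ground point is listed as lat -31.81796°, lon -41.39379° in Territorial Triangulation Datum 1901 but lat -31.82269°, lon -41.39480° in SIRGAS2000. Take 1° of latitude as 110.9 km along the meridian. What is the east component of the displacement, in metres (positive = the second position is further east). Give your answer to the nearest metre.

Δφ = -31.82269° − -31.81796° = -0.00473°; Δλ = -41.39480° − -41.39379° = -0.00101°.
ΔN = Δφ × 110900 = -524.6 m; ΔE = Δλ × 110900 × cos(-31.81796°) = -0.00101 × 110900 × 0.849727 = -95.2 m.

ΔE = -95 m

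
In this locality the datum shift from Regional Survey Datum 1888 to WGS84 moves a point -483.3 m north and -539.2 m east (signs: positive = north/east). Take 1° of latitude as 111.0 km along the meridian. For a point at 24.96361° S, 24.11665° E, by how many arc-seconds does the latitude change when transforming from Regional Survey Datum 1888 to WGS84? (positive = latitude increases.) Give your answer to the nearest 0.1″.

1° of latitude = 111.0 km, so Δφ = -483.3 / 111000 = -0.0043541° = -15.675″.

Δφ = -15.7″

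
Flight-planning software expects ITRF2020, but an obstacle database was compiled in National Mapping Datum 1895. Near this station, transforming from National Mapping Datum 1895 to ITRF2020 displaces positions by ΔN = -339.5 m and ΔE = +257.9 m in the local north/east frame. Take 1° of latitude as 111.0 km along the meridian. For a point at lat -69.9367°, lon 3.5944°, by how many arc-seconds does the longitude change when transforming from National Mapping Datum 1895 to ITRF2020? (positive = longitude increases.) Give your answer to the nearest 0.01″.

At latitude -69.9367°, cos φ = 0.343058.
1° of longitude at this latitude = 111.0 × cos φ = 38.08 km, so Δλ = 257.9 / 38079.4 = 0.0067727° = 24.382″.

Δλ = 24.38″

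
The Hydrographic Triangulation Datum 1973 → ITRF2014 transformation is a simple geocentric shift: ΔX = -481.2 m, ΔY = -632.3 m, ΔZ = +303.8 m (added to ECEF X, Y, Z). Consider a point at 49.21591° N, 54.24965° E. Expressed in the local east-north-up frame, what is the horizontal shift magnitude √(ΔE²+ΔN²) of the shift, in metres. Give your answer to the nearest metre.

The local east axis at (φ, λ) is (−sin λ, cos λ, 0), so ΔE = −sin(54.24965°)·(-481.2) + cos(54.24965°)·(-632.3) = 21.10 m.
The local north axis is (−sin φ cos λ, −sin φ sin λ, cos φ), giving ΔN = 212.875 + 388.550 + 198.445 = 799.87 m.
Horizontal magnitude = √(ΔE² + ΔN²) = √(21.10² + 799.87²) = 800.15 m.

800 m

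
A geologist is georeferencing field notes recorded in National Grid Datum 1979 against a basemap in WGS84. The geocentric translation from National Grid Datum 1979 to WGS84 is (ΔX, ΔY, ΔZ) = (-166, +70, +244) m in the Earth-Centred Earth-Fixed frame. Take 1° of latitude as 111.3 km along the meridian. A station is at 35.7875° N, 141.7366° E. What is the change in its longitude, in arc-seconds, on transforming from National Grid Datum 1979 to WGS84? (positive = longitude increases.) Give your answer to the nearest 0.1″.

sin φ = 0.584781, cos φ = 0.811191, sin λ = 0.619278, cos λ = -0.785172.
East component: ΔE = −sin λ·ΔX + cos λ·ΔY = −(0.619278)(-166) + (-0.785172)(70) = 47.84 m.
1° of latitude spans 111300 m; at latitude φ, 1° of longitude spans that × cos φ = 90285.6 m, so Δλ = 47.84 / 90285.6 × 3600 = 1.907″.

Δλ = 1.9″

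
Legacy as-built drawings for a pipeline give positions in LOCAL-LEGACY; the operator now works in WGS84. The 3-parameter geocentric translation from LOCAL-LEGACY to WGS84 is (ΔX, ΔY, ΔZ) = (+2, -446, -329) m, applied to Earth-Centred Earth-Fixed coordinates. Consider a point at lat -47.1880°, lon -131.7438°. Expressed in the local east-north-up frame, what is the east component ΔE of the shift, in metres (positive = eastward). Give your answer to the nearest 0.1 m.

The local east axis at (φ, λ) is (−sin λ, cos λ, 0), so ΔE = −sin(-131.7438°)·2 + cos(-131.7438°)·(-446) = 298.44 m.

ΔE = 298.4 m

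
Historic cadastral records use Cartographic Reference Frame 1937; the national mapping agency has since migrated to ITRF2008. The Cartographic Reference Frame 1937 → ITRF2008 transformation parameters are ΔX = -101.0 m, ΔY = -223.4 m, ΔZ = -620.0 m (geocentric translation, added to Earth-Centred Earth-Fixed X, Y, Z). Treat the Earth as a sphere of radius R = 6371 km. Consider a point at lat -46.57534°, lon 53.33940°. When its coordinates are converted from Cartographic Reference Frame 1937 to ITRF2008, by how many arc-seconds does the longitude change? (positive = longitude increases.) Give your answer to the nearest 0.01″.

Δλ = -2.47″

sin φ = -0.726279, cos φ = 0.687400, sin λ = 0.802186, cos λ = 0.597074.
East component: ΔE = −sin λ·ΔX + cos λ·ΔY = −(0.802186)(-101.0) + (0.597074)(-223.4) = -52.37 m.
1° of latitude spans πR/180 = 111195 m; at latitude φ, 1° of longitude spans that × cos φ = 76435.4 m, so Δλ = -52.37 / 76435.4 × 3600 = -2.466″.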